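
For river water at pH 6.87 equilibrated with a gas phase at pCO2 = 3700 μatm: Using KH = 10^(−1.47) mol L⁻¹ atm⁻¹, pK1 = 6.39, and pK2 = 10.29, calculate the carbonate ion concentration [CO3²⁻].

[CO2*] = KH · pCO2 = 10^(−1.47) × 3700×10^-6 = 1.254×10^-4 mol/L
α₀ = 1/(1 + K1/[H⁺] + K1K2/[H⁺]²) = 1/(1 + 10^+0.48 + 10^-2.94) = 0.2487
DIC = [CO2*]/α₀ = 1.254×10^-4 / 0.2487 = 0.5041 mmol/L
[CO3²⁻] = α₂·DIC; α₂ = 0.0002855, so [CO3²⁻] = 0.0002855 × 0.5041 = 0.000144 mmol/L = 0.144 μmol/L

[CO3²⁻] = 0.144 μmol/L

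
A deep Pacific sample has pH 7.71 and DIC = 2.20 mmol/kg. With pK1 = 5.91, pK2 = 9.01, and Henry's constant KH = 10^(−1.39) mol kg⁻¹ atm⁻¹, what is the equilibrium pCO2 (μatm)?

pCO2 = 803 μatm

α₀ = 1 / (1 + K1/[H⁺] + K1K2/[H⁺]²) = 1 / (1 + 10^+1.80 + 10^+0.50)
   = 1 / (1 + 63.096 + 3.1623) = 1/67.258 = 0.01487
[CO2*] = α₀ × DIC = 0.01487 × 2.20 = 0.03271 mmol/kg
pCO2 = [CO2*]/KH = 3.271×10^-5 / 4.074×10^-2 = 803 μatm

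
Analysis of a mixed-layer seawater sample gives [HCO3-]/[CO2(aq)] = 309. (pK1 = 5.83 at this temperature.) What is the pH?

pH = 8.32

From K1 = [H⁺][HCO3-]/[CO2(aq)]:  pH = pK1 + log₁₀([HCO3-]/[CO2(aq)])
log₁₀(309) = +2.490
pH = 5.83 + (+2.490) = 8.32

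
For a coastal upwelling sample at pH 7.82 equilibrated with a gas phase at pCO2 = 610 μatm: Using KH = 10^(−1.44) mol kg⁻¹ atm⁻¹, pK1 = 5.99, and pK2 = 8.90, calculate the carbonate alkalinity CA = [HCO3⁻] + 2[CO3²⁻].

CA = 1.75 mmol/kg

[CO2*] = KH · pCO2 = 10^(−1.44) × 610×10^-6 = 2.215×10^-5 mol/kg
α₀ = 1/(1 + K1/[H⁺] + K1K2/[H⁺]²) = 1/(1 + 10^+1.83 + 10^+0.75) = 0.01347
DIC = [CO2*]/α₀ = 2.215×10^-5 / 0.01347 = 1.644 mmol/kg
CA = (α₁ + 2α₂)·DIC = (0.9108 + 2×0.07575) × 1.644 = 1.75 mmol/kg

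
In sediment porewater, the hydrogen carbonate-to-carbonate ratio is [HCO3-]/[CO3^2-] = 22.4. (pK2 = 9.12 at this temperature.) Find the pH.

pH = 7.77

From K2 = [H⁺][CO3^2-]/[HCO3-]:  pH = pK2 − log₁₀([HCO3-]/[CO3^2-])
log₁₀(22.4) = +1.350
pH = 9.12 − (+1.350) = 7.77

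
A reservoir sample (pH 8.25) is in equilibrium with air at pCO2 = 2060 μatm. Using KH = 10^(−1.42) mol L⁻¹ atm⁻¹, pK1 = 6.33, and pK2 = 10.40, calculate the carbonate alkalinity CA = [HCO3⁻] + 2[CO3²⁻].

CA = 6.61 mmol/L

[CO2*] = KH · pCO2 = 10^(−1.42) × 2060×10^-6 = 7.832×10^-5 mol/L
α₀ = 1/(1 + K1/[H⁺] + K1K2/[H⁺]²) = 1/(1 + 10^+1.92 + 10^-0.23) = 0.01180
DIC = [CO2*]/α₀ = 7.832×10^-5 / 0.01180 = 6.639 mmol/L
CA = (α₁ + 2α₂)·DIC = (0.9813 + 2×0.006947) × 6.639 = 6.61 mmol/L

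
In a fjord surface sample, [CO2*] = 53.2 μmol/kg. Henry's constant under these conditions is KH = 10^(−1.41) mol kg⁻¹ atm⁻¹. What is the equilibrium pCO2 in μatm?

KH = 10^(−1.41) = 3.890×10^-2 mol kg⁻¹ atm⁻¹
pCO2 = [CO2*]/KH = 53.2×10^-6 / 3.890×10^-2 = 1.37×10^-3 atm = 1370 μatm

pCO2 = 1370 μatm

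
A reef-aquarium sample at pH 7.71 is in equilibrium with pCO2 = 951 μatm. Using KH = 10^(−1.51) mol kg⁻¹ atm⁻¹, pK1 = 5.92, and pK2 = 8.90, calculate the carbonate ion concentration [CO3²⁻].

[CO3²⁻] = 0.117 mmol/kg

[CO2*] = KH · pCO2 = 10^(−1.51) × 951×10^-6 = 2.939×10^-5 mol/kg
α₀ = 1/(1 + K1/[H⁺] + K1K2/[H⁺]²) = 1/(1 + 10^+1.79 + 10^+0.60) = 0.01501
DIC = [CO2*]/α₀ = 2.939×10^-5 / 0.01501 = 1.958 mmol/kg
[CO3²⁻] = α₂·DIC; α₂ = 0.05974, so [CO3²⁻] = 0.05974 × 1.958 = 0.117 mmol/kg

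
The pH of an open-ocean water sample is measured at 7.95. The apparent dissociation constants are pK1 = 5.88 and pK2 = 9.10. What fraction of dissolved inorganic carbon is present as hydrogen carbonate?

α₁ = 1 / (1 + [H⁺]/K1 + K2/[H⁺]) = 1 / (1 + 10^-2.07 + 10^-1.15)
   = 1 / (1 + 0.0085114 + 0.070795) = 1/1.0793 = 0.9265

α₁ = 0.927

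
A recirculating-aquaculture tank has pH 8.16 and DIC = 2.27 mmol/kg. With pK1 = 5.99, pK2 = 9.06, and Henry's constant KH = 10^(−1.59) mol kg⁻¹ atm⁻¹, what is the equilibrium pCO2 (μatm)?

pCO2 = 527 μatm

α₀ = 1 / (1 + K1/[H⁺] + K1K2/[H⁺]²) = 1 / (1 + 10^+2.17 + 10^+1.27)
   = 1 / (1 + 147.91 + 18.621) = 1/167.53 = 0.005969
[CO2*] = α₀ × DIC = 0.005969 × 2.27 = 0.01355 mmol/kg = 13.55 μmol/kg
pCO2 = [CO2*]/KH = 1.355×10^-5 / 2.570×10^-2 = 527 μatm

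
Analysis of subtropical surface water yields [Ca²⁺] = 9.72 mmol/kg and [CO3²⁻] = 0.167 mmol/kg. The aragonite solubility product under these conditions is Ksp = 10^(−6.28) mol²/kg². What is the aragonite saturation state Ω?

Ω = 3.09

Ksp = 10^(−6.28) = 5.248×10^-7
Ω = [Ca²⁺][CO3²⁻]/Ksp = (9.72×10^-3)(0.167×10^-3) / 5.248×10^-7 = 3.09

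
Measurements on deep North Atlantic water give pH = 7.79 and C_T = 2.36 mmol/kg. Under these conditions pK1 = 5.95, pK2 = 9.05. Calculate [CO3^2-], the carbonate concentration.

[CO3²⁻] = 0.121 mmol/kg

α₂ = 1 / (1 + [H⁺]/K2 + [H⁺]²/(K1K2)) = 1 / (1 + 10^+1.26 + 10^-0.58)
   = 1 / (1 + 18.197 + 0.26303) = 1/19.460 = 0.05139
[CO3²⁻] = α₂ × DIC = 0.05139 × 2.36 = 0.121 mmol/kg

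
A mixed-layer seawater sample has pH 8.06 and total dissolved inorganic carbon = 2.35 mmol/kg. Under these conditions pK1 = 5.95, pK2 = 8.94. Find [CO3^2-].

α₂ = 1 / (1 + [H⁺]/K2 + [H⁺]²/(K1K2)) = 1 / (1 + 10^+0.88 + 10^-1.23)
   = 1 / (1 + 7.5858 + 0.058884) = 1/8.6447 = 0.1157
[CO3²⁻] = α₂ × DIC = 0.1157 × 2.35 = 0.272 mmol/kg

[CO3²⁻] = 0.272 mmol/kg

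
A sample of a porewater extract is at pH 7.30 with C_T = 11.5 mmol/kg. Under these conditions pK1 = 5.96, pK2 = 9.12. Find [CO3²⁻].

[CO3²⁻] = 0.164 mmol/kg

α₂ = 1 / (1 + [H⁺]/K2 + [H⁺]²/(K1K2)) = 1 / (1 + 10^+1.82 + 10^+0.48)
   = 1 / (1 + 66.069 + 3.0200) = 1/70.089 = 0.01427
[CO3²⁻] = α₂ × DIC = 0.01427 × 11.5 = 0.164 mmol/kg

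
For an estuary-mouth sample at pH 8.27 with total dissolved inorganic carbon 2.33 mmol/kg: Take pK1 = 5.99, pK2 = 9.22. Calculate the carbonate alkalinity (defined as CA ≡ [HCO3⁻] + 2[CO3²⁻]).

CA = 2.55 mmol/kg

CA = [HCO3⁻] + 2[CO3²⁻] = (α₁ + 2α₂)·DIC
At pH 8.27: [H⁺]/K1 = 10^-2.28 = 0.0052481, K2/[H⁺] = 10^-0.95 = 0.11220
α₁ = 1/(1 + 0.0052481 + 0.11220) = 1/1.1174 = 0.8949; α₂ = α₁·K2/[H⁺] = 0.1004
α₁ + 2α₂ = 1.0957
CA = 1.0957 × 2.33 = 2.55 mmol/kg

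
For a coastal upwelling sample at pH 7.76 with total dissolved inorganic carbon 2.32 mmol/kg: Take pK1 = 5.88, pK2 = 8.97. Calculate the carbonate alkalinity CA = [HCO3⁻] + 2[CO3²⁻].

CA = [HCO3⁻] + 2[CO3²⁻] = (α₁ + 2α₂)·DIC
At pH 7.76: [H⁺]/K1 = 10^-1.88 = 0.013183, K2/[H⁺] = 10^-1.21 = 0.061660
α₁ = 1/(1 + 0.013183 + 0.061660) = 1/1.0748 = 0.9304; α₂ = α₁·K2/[H⁺] = 0.05737
α₁ + 2α₂ = 1.0451
CA = 1.0451 × 2.32 = 2.42 mmol/kg

CA = 2.42 mmol/kg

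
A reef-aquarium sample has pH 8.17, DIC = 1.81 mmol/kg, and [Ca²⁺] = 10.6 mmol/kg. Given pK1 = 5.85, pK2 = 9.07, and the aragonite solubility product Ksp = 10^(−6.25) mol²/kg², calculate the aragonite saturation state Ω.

Ω = 3.80

α₂ = 1 / (1 + [H⁺]/K2 + [H⁺]²/(K1K2)) = 1 / (1 + 10^+0.90 + 10^-1.42)
   = 1 / (1 + 7.9433 + 0.038019) = 1/8.9813 = 0.1113
[CO3²⁻] = α₂ × DIC = 0.1113 × 1.81 = 0.2015 mmol/kg
Ksp = 10^(−6.25) = 5.623×10^-7
Ω = [Ca²⁺][CO3²⁻]/Ksp = (10.6×10^-3)(2.015×10^-4) / 5.623×10^-7 = 3.80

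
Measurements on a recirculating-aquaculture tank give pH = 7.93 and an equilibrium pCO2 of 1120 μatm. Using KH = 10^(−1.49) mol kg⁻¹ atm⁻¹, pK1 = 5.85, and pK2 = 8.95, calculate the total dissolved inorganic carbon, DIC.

[CO2*] = KH · pCO2 = 10^(−1.49) × 1120×10^-6 = 3.624×10^-5 mol/kg
α₀ = 1/(1 + K1/[H⁺] + K1K2/[H⁺]²) = 1/(1 + 10^+2.08 + 10^+1.06) = 0.007535
DIC = [CO2*]/α₀ = 3.624×10^-5 / 0.007535 = 4.81 mmol/kg

DIC = 4.81 mmol/kg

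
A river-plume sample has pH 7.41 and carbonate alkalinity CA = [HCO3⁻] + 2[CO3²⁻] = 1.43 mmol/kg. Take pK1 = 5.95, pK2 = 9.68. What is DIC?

DIC = 1.47 mmol/kg

CA = [HCO3⁻] + 2[CO3²⁻] = (α₁ + 2α₂)·DIC
At pH 7.41: [H⁺]/K1 = 10^-1.46 = 0.034674, K2/[H⁺] = 10^-2.27 = 0.0053703
α₁ = 1/(1 + 0.034674 + 0.0053703) = 1/1.0400 = 0.9615; α₂ = α₁·K2/[H⁺] = 0.005164
α₁ + 2α₂ = 0.9718
DIC = CA / (α₁ + 2α₂) = 1.43 / 0.9718 = 1.47 mmol/kg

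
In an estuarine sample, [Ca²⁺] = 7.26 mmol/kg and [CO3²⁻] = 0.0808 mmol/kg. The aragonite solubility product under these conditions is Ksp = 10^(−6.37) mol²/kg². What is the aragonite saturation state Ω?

Ksp = 10^(−6.37) = 4.266×10^-7
Ω = [Ca²⁺][CO3²⁻]/Ksp = (7.26×10^-3)(0.0808×10^-3) / 4.266×10^-7 = 1.38

Ω = 1.38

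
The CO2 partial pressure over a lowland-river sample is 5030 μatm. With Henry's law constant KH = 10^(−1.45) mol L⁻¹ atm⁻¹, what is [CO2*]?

[CO2*] = 178 μmol/L

KH = 10^(−1.45) = 3.548×10^-2 mol L⁻¹ atm⁻¹
[CO2*] = KH · pCO2 = 3.548×10^-2 × 5030×10^-6 atm = 1.78×10^-4 mol/L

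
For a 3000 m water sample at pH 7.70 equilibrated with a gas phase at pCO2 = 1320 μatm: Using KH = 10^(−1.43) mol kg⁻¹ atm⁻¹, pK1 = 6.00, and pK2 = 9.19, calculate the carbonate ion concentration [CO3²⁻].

[CO2*] = KH · pCO2 = 10^(−1.43) × 1320×10^-6 = 4.904×10^-5 mol/kg
α₀ = 1/(1 + K1/[H⁺] + K1K2/[H⁺]²) = 1/(1 + 10^+1.70 + 10^+0.21) = 0.01896
DIC = [CO2*]/α₀ = 4.904×10^-5 / 0.01896 = 2.587 mmol/kg
[CO3²⁻] = α₂·DIC; α₂ = 0.03075, so [CO3²⁻] = 0.03075 × 2.587 = 0.0795 mmol/kg

[CO3²⁻] = 0.0795 mmol/kg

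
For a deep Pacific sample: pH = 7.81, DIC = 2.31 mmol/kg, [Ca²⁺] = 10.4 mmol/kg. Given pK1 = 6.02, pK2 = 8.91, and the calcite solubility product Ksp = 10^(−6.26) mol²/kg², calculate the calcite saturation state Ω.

Ω = 3.17

α₂ = 1 / (1 + [H⁺]/K2 + [H⁺]²/(K1K2)) = 1 / (1 + 10^+1.10 + 10^-0.69)
   = 1 / (1 + 12.589 + 0.20417) = 1/13.793 = 0.07250
[CO3²⁻] = α₂ × DIC = 0.07250 × 2.31 = 0.1675 mmol/kg
Ksp = 10^(−6.26) = 5.495×10^-7
Ω = [Ca²⁺][CO3²⁻]/Ksp = (10.4×10^-3)(1.675×10^-4) / 5.495×10^-7 = 3.17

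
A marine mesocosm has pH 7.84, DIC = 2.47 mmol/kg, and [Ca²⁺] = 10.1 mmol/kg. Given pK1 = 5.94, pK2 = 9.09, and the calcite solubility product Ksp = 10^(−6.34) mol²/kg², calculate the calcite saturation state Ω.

Ω = 2.87

α₂ = 1 / (1 + [H⁺]/K2 + [H⁺]²/(K1K2)) = 1 / (1 + 10^+1.25 + 10^-0.65)
   = 1 / (1 + 17.783 + 0.22387) = 1/19.007 = 0.05261
[CO3²⁻] = α₂ × DIC = 0.05261 × 2.47 = 0.1300 mmol/kg
Ksp = 10^(−6.34) = 4.571×10^-7
Ω = [Ca²⁺][CO3²⁻]/Ksp = (10.1×10^-3)(1.300×10^-4) / 4.571×10^-7 = 2.87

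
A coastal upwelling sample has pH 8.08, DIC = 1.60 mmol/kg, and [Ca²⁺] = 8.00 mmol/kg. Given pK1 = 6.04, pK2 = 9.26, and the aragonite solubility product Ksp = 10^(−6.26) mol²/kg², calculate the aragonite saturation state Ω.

Ω = 1.43

α₂ = 1 / (1 + [H⁺]/K2 + [H⁺]²/(K1K2)) = 1 / (1 + 10^+1.18 + 10^-0.86)
   = 1 / (1 + 15.136 + 0.13804) = 1/16.274 = 0.06145
[CO3²⁻] = α₂ × DIC = 0.06145 × 1.60 = 0.09832 mmol/kg
Ksp = 10^(−6.26) = 5.495×10^-7
Ω = [Ca²⁺][CO3²⁻]/Ksp = (8.00×10^-3)(9.832×10^-5) / 5.495×10^-7 = 1.43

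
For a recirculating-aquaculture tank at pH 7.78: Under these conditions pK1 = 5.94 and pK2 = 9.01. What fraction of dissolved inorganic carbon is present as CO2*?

α₀ = 0.0135

α₀ = 1 / (1 + K1/[H⁺] + K1K2/[H⁺]²) = 1 / (1 + 10^+1.84 + 10^+0.61)
   = 1 / (1 + 69.183 + 4.0738) = 1/74.257 = 0.01347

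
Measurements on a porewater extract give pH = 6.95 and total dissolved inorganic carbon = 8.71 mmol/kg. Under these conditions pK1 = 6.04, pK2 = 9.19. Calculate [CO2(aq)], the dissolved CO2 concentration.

α₀ = 1 / (1 + K1/[H⁺] + K1K2/[H⁺]²) = 1 / (1 + 10^+0.91 + 10^-1.33)
   = 1 / (1 + 8.1283 + 0.046774) = 1/9.1751 = 0.1090
[CO2*] = α₀ × DIC = 0.1090 × 8.71 = 0.949 mmol/kg

[CO2*] = 0.949 mmol/kg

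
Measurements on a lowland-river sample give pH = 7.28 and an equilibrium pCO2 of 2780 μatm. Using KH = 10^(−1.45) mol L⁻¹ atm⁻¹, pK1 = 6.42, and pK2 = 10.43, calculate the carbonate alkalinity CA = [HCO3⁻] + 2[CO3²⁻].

CA = 0.716 mmol/L

[CO2*] = KH · pCO2 = 10^(−1.45) × 2780×10^-6 = 9.864×10^-5 mol/L
α₀ = 1/(1 + K1/[H⁺] + K1K2/[H⁺]²) = 1/(1 + 10^+0.86 + 10^-2.29) = 0.1212
DIC = [CO2*]/α₀ = 9.864×10^-5 / 0.1212 = 0.8137 mmol/L
CA = (α₁ + 2α₂)·DIC = (0.8782 + 2×0.0006217) × 0.8137 = 0.716 mmol/L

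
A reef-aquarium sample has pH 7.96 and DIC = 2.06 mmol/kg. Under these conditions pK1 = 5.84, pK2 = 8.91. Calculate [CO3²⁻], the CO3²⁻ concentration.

α₂ = 1 / (1 + [H⁺]/K2 + [H⁺]²/(K1K2)) = 1 / (1 + 10^+0.95 + 10^-1.17)
   = 1 / (1 + 8.9125 + 0.067608) = 1/9.9801 = 0.1002
[CO3²⁻] = α₂ × DIC = 0.1002 × 2.06 = 0.206 mmol/kg

[CO3²⁻] = 0.206 mmol/kg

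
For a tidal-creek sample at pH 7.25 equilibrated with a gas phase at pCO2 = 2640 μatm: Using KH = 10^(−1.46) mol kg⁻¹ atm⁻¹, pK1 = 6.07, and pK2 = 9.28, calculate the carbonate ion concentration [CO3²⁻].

[CO3²⁻] = 12.9 μmol/kg

[CO2*] = KH · pCO2 = 10^(−1.46) × 2640×10^-6 = 9.154×10^-5 mol/kg
α₀ = 1/(1 + K1/[H⁺] + K1K2/[H⁺]²) = 1/(1 + 10^+1.18 + 10^-0.85) = 0.06144
DIC = [CO2*]/α₀ = 9.154×10^-5 / 0.06144 = 1.490 mmol/kg
[CO3²⁻] = α₂·DIC; α₂ = 0.008678, so [CO3²⁻] = 0.008678 × 1.490 = 0.0129 mmol/kg = 12.9 μmol/kg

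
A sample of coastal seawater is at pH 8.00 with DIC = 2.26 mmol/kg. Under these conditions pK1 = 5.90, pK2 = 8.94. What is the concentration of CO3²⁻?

[CO3²⁻] = 0.231 mmol/kg

α₂ = 1 / (1 + [H⁺]/K2 + [H⁺]²/(K1K2)) = 1 / (1 + 10^+0.94 + 10^-1.16)
   = 1 / (1 + 8.7096 + 0.069183) = 1/9.7788 = 0.1023
[CO3²⁻] = α₂ × DIC = 0.1023 × 2.26 = 0.231 mmol/kg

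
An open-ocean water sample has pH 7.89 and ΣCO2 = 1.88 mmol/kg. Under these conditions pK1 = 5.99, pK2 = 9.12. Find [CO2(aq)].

[CO2*] = 0.0221 mmol/kg

α₀ = 1 / (1 + K1/[H⁺] + K1K2/[H⁺]²) = 1 / (1 + 10^+1.90 + 10^+0.67)
   = 1 / (1 + 79.433 + 4.6774) = 1/85.110 = 0.01175
[CO2*] = α₀ × DIC = 0.01175 × 1.88 = 0.0221 mmol/kg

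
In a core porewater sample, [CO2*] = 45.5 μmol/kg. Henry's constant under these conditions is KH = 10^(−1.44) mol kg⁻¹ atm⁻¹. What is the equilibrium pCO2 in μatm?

KH = 10^(−1.44) = 3.631×10^-2 mol kg⁻¹ atm⁻¹
pCO2 = [CO2*]/KH = 45.5×10^-6 / 3.631×10^-2 = 1.25×10^-3 atm = 1250 μatm

pCO2 = 1250 μatm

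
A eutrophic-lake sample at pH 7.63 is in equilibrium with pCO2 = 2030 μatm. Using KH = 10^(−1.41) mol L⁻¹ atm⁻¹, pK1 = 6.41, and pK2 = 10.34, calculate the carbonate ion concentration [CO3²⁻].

[CO2*] = KH · pCO2 = 10^(−1.41) × 2030×10^-6 = 7.898×10^-5 mol/L
α₀ = 1/(1 + K1/[H⁺] + K1K2/[H⁺]²) = 1/(1 + 10^+1.22 + 10^-1.49) = 0.05673
DIC = [CO2*]/α₀ = 7.898×10^-5 / 0.05673 = 1.392 mmol/L
[CO3²⁻] = α₂·DIC; α₂ = 0.001836, so [CO3²⁻] = 0.001836 × 1.392 = 0.00256 mmol/L = 2.56 μmol/L

[CO3²⁻] = 2.56 μmol/L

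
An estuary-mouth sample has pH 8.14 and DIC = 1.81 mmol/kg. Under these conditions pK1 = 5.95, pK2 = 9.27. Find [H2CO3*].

α₀ = 1 / (1 + K1/[H⁺] + K1K2/[H⁺]²) = 1 / (1 + 10^+2.19 + 10^+1.06)
   = 1 / (1 + 154.88 + 11.482) = 1/167.36 = 0.005975
[CO2*] = α₀ × DIC = 0.005975 × 1.81 = 0.0108 mmol/kg = 10.8 μmol/kg

[CO2*] = 10.8 μmol/kg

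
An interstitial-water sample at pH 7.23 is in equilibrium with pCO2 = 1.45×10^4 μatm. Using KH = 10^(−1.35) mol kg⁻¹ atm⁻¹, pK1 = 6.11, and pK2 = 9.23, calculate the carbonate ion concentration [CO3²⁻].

[CO3²⁻] = 0.0854 mmol/kg

[CO2*] = KH · pCO2 = 10^(−1.35) × 1.45×10^4×10^-6 = 6.477×10^-4 mol/kg
α₀ = 1/(1 + K1/[H⁺] + K1K2/[H⁺]²) = 1/(1 + 10^+1.12 + 10^-0.88) = 0.06986
DIC = [CO2*]/α₀ = 6.477×10^-4 / 0.06986 = 9.271 mmol/kg
[CO3²⁻] = α₂·DIC; α₂ = 0.009209, so [CO3²⁻] = 0.009209 × 9.271 = 0.0854 mmol/kg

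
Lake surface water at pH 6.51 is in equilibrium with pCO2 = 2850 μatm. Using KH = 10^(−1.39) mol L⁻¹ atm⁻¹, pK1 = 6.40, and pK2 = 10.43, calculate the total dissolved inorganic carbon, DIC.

DIC = 0.266 mmol/L

[CO2*] = KH · pCO2 = 10^(−1.39) × 2850×10^-6 = 1.161×10^-4 mol/L
α₀ = 1/(1 + K1/[H⁺] + K1K2/[H⁺]²) = 1/(1 + 10^+0.11 + 10^-3.81) = 0.4370
DIC = [CO2*]/α₀ = 1.161×10^-4 / 0.4370 = 0.266 mmol/L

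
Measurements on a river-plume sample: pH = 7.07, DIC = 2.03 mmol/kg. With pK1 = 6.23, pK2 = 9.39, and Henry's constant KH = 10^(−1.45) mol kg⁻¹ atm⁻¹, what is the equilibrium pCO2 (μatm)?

pCO2 = 7200 μatm

α₀ = 1 / (1 + K1/[H⁺] + K1K2/[H⁺]²) = 1 / (1 + 10^+0.84 + 10^-1.48)
   = 1 / (1 + 6.9183 + 0.033113) = 1/7.9514 = 0.1258
[CO2*] = α₀ × DIC = 0.1258 × 2.03 = 0.2553 mmol/kg
pCO2 = [CO2*]/KH = 2.553×10^-4 / 3.548×10^-2 = 7200 μatm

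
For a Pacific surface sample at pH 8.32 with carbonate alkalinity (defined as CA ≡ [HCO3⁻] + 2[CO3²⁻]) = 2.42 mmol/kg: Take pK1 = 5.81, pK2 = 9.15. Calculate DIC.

CA = [HCO3⁻] + 2[CO3²⁻] = (α₁ + 2α₂)·DIC
At pH 8.32: [H⁺]/K1 = 10^-2.51 = 0.0030903, K2/[H⁺] = 10^-0.83 = 0.14791
α₁ = 1/(1 + 0.0030903 + 0.14791) = 1/1.1510 = 0.8688; α₂ = α₁·K2/[H⁺] = 0.1285
α₁ + 2α₂ = 1.1258
DIC = CA / (α₁ + 2α₂) = 2.42 / 1.1258 = 2.15 mmol/kg

DIC = 2.15 mmol/kg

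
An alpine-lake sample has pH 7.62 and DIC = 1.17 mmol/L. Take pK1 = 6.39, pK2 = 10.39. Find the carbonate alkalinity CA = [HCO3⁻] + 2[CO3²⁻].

CA = [HCO3⁻] + 2[CO3²⁻] = (α₁ + 2α₂)·DIC
At pH 7.62: [H⁺]/K1 = 10^-1.23 = 0.058884, K2/[H⁺] = 10^-2.77 = 0.0016982
α₁ = 1/(1 + 0.058884 + 0.0016982) = 1/1.0606 = 0.9429; α₂ = α₁·K2/[H⁺] = 0.001601
α₁ + 2α₂ = 0.9461
CA = 0.9461 × 1.17 = 1.11 mmol/L

CA = 1.11 mmol/L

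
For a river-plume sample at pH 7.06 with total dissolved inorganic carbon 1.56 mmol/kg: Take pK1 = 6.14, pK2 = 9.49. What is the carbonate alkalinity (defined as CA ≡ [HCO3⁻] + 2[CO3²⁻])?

CA = 1.40 mmol/kg

CA = [HCO3⁻] + 2[CO3²⁻] = (α₁ + 2α₂)·DIC
At pH 7.06: [H⁺]/K1 = 10^-0.92 = 0.12023, K2/[H⁺] = 10^-2.43 = 0.0037154
α₁ = 1/(1 + 0.12023 + 0.0037154) = 1/1.1239 = 0.8897; α₂ = α₁·K2/[H⁺] = 0.003306
α₁ + 2α₂ = 0.8963
CA = 0.8963 × 1.56 = 1.40 mmol/kg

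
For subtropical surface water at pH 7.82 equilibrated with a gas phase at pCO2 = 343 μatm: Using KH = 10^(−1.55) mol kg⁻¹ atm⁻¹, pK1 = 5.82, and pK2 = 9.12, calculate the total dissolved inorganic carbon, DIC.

[CO2*] = KH · pCO2 = 10^(−1.55) × 343×10^-6 = 9.667×10^-6 mol/kg
α₀ = 1/(1 + K1/[H⁺] + K1K2/[H⁺]²) = 1/(1 + 10^+2.00 + 10^+0.70) = 0.009433
DIC = [CO2*]/α₀ = 9.667×10^-6 / 0.009433 = 1.02 mmol/kg

DIC = 1.02 mmol/kg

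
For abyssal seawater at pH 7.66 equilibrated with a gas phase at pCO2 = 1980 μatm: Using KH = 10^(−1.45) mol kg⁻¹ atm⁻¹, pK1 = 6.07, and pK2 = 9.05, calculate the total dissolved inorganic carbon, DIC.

[CO2*] = KH · pCO2 = 10^(−1.45) × 1980×10^-6 = 7.025×10^-5 mol/kg
α₀ = 1/(1 + K1/[H⁺] + K1K2/[H⁺]²) = 1/(1 + 10^+1.59 + 10^+0.20) = 0.02410
DIC = [CO2*]/α₀ = 7.025×10^-5 / 0.02410 = 2.91 mmol/kg

DIC = 2.91 mmol/kg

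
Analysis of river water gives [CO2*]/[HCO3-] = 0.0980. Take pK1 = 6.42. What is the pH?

From K1 = [H⁺][HCO3-]/[CO2*]:  pH = pK1 − log₁₀([CO2*]/[HCO3-])
log₁₀(0.0980) = -1.009
pH = 6.42 − (-1.009) = 7.43

pH = 7.43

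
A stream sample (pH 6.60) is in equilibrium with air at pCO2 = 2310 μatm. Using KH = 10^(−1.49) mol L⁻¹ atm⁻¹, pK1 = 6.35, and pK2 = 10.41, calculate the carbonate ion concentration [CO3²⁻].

[CO3²⁻] = 0.0206 μmol/L

[CO2*] = KH · pCO2 = 10^(−1.49) × 2310×10^-6 = 7.475×10^-5 mol/L
α₀ = 1/(1 + K1/[H⁺] + K1K2/[H⁺]²) = 1/(1 + 10^+0.25 + 10^-3.56) = 0.3599
DIC = [CO2*]/α₀ = 7.475×10^-5 / 0.3599 = 0.2077 mmol/L
[CO3²⁻] = α₂·DIC; α₂ = 9.912×10^-5, so [CO3²⁻] = 9.912×10^-5 × 0.2077 = 2.06×10^-5 mmol/L = 0.0206 μmol/L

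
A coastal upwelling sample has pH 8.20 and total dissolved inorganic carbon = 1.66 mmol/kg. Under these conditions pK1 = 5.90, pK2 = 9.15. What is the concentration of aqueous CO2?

[CO2*] = 7.45 μmol/kg

α₀ = 1 / (1 + K1/[H⁺] + K1K2/[H⁺]²) = 1 / (1 + 10^+2.30 + 10^+1.35)
   = 1 / (1 + 199.53 + 22.387) = 1/222.91 = 0.004486
[CO2*] = α₀ × DIC = 0.004486 × 1.66 = 0.00745 mmol/kg = 7.45 μmol/kg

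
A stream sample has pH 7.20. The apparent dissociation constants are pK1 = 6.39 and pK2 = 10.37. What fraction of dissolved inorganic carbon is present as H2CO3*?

α₀ = 0.134

α₀ = 1 / (1 + K1/[H⁺] + K1K2/[H⁺]²) = 1 / (1 + 10^+0.81 + 10^-2.36)
   = 1 / (1 + 6.4565 + 0.0043652) = 1/7.4609 = 0.1340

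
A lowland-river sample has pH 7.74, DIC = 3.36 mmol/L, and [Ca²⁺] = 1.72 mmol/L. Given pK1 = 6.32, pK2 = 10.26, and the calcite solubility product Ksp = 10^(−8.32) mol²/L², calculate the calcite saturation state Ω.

α₂ = 1 / (1 + [H⁺]/K2 + [H⁺]²/(K1K2)) = 1 / (1 + 10^+2.52 + 10^+1.10)
   = 1 / (1 + 331.13 + 12.589) = 1/344.72 = 0.002901
[CO3²⁻] = α₂ × DIC = 0.002901 × 3.36 = 0.009747 mmol/L = 9.747 μmol/L
Ksp = 10^(−8.32) = 4.786×10^-9
Ω = [Ca²⁺][CO3²⁻]/Ksp = (1.72×10^-3)(9.747×10^-6) / 4.786×10^-9 = 3.50

Ω = 3.50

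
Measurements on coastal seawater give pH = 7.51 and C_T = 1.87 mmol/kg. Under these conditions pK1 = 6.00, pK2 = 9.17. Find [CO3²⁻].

[CO3²⁻] = 0.0389 mmol/kg

α₂ = 1 / (1 + [H⁺]/K2 + [H⁺]²/(K1K2)) = 1 / (1 + 10^+1.66 + 10^+0.15)
   = 1 / (1 + 45.709 + 1.4125) = 1/48.121 = 0.02078
[CO3²⁻] = α₂ × DIC = 0.02078 × 1.87 = 0.0389 mmol/kg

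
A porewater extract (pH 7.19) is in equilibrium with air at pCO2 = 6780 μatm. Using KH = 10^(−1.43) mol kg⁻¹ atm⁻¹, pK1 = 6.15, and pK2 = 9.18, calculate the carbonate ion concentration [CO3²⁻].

[CO2*] = KH · pCO2 = 10^(−1.43) × 6780×10^-6 = 2.519×10^-4 mol/kg
α₀ = 1/(1 + K1/[H⁺] + K1K2/[H⁺]²) = 1/(1 + 10^+1.04 + 10^-0.95) = 0.08280
DIC = [CO2*]/α₀ = 2.519×10^-4 / 0.08280 = 3.042 mmol/kg
[CO3²⁻] = α₂·DIC; α₂ = 0.009291, so [CO3²⁻] = 0.009291 × 3.042 = 0.0283 mmol/kg

[CO3²⁻] = 0.0283 mmol/kg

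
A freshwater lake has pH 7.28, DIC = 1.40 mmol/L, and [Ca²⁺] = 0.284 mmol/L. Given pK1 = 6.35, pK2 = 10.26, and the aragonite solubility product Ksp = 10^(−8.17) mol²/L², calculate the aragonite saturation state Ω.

α₂ = 1 / (1 + [H⁺]/K2 + [H⁺]²/(K1K2)) = 1 / (1 + 10^+2.98 + 10^+2.05)
   = 1 / (1 + 954.99 + 112.20) = 1/1068.2 = 0.0009362
[CO3²⁻] = α₂ × DIC = 0.0009362 × 1.40 = 0.001311 mmol/L = 1.311 μmol/L
Ksp = 10^(−8.17) = 6.761×10^-9
Ω = [Ca²⁺][CO3²⁻]/Ksp = (0.284×10^-3)(1.311×10^-6) / 6.761×10^-9 = 0.0551

Ω = 0.0551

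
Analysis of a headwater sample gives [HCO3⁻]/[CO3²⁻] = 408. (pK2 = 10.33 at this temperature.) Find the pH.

pH = 7.72

From K2 = [H⁺][CO3²⁻]/[HCO3⁻]:  pH = pK2 − log₁₀([HCO3⁻]/[CO3²⁻])
log₁₀(408) = +2.611
pH = 10.33 − (+2.611) = 7.72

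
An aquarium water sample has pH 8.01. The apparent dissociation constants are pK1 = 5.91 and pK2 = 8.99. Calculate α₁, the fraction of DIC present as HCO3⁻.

α₁ = 1 / (1 + [H⁺]/K1 + K2/[H⁺]) = 1 / (1 + 10^-2.10 + 10^-0.98)
   = 1 / (1 + 0.0079433 + 0.10471) = 1/1.1127 = 0.8988

α₁ = 0.899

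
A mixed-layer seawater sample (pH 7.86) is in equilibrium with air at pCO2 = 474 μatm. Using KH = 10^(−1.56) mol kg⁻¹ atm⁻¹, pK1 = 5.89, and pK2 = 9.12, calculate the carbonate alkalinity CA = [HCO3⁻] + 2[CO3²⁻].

[CO2*] = KH · pCO2 = 10^(−1.56) × 474×10^-6 = 1.306×10^-5 mol/kg
α₀ = 1/(1 + K1/[H⁺] + K1K2/[H⁺]²) = 1/(1 + 10^+1.97 + 10^+0.71) = 0.01005
DIC = [CO2*]/α₀ = 1.306×10^-5 / 0.01005 = 1.298 mmol/kg
CA = (α₁ + 2α₂)·DIC = (0.9384 + 2×0.05157) × 1.298 = 1.35 mmol/kg

CA = 1.35 mmol/kg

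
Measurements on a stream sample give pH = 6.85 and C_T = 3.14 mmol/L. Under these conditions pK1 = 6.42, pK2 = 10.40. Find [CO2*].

α₀ = 1 / (1 + K1/[H⁺] + K1K2/[H⁺]²) = 1 / (1 + 10^+0.43 + 10^-3.12)
   = 1 / (1 + 2.6915 + 0.00075858) = 1/3.6923 = 0.2708
[CO2*] = α₀ × DIC = 0.2708 × 3.14 = 0.850 mmol/L

[CO2*] = 0.850 mmol/L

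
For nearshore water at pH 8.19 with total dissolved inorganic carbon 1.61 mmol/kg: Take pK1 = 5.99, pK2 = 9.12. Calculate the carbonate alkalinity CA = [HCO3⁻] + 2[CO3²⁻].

CA = [HCO3⁻] + 2[CO3²⁻] = (α₁ + 2α₂)·DIC
At pH 8.19: [H⁺]/K1 = 10^-2.20 = 0.0063096, K2/[H⁺] = 10^-0.93 = 0.11749
α₁ = 1/(1 + 0.0063096 + 0.11749) = 1/1.1238 = 0.8898; α₂ = α₁·K2/[H⁺] = 0.1045
α₁ + 2α₂ = 1.0989
CA = 1.0989 × 1.61 = 1.77 mmol/kg

CA = 1.77 mmol/kg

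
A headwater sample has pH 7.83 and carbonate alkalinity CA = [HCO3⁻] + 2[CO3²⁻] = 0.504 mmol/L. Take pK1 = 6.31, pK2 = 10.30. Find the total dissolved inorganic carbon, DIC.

CA = [HCO3⁻] + 2[CO3²⁻] = (α₁ + 2α₂)·DIC
At pH 7.83: [H⁺]/K1 = 10^-1.52 = 0.030200, K2/[H⁺] = 10^-2.47 = 0.0033884
α₁ = 1/(1 + 0.030200 + 0.0033884) = 1/1.0336 = 0.9675; α₂ = α₁·K2/[H⁺] = 0.003278
α₁ + 2α₂ = 0.9741
DIC = CA / (α₁ + 2α₂) = 0.504 / 0.9741 = 0.517 mmol/L

DIC = 0.517 mmol/L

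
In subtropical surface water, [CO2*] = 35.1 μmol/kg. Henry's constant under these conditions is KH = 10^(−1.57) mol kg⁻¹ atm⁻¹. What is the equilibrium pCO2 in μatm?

pCO2 = 1300 μatm

KH = 10^(−1.57) = 2.692×10^-2 mol kg⁻¹ atm⁻¹
pCO2 = [CO2*]/KH = 35.1×10^-6 / 2.692×10^-2 = 1.30×10^-3 atm = 1300 μatm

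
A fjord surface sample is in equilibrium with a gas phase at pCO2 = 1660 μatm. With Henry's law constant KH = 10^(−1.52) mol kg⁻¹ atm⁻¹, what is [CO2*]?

KH = 10^(−1.52) = 3.020×10^-2 mol kg⁻¹ atm⁻¹
[CO2*] = KH · pCO2 = 3.020×10^-2 × 1660×10^-6 atm = 5.01×10^-5 mol/kg

[CO2*] = 50.1 μmol/kg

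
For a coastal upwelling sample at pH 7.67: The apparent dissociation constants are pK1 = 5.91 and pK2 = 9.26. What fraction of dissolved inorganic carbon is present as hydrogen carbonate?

α₁ = 1 / (1 + [H⁺]/K1 + K2/[H⁺]) = 1 / (1 + 10^-1.76 + 10^-1.59)
   = 1 / (1 + 0.017378 + 0.025704) = 1/1.0431 = 0.9587

α₁ = 0.959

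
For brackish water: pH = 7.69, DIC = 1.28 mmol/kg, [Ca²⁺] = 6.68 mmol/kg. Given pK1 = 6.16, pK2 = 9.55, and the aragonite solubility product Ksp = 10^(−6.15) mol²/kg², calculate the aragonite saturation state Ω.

Ω = 0.160

α₂ = 1 / (1 + [H⁺]/K2 + [H⁺]²/(K1K2)) = 1 / (1 + 10^+1.86 + 10^+0.33)
   = 1 / (1 + 72.444 + 2.1380) = 1/75.582 = 0.01323
[CO3²⁻] = α₂ × DIC = 0.01323 × 1.28 = 0.01694 mmol/kg = 16.94 μmol/kg
Ksp = 10^(−6.15) = 7.079×10^-7
Ω = [Ca²⁺][CO3²⁻]/Ksp = (6.68×10^-3)(1.694×10^-5) / 7.079×10^-7 = 0.160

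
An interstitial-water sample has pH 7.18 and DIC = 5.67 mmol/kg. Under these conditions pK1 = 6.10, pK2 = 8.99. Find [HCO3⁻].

[HCO3⁻] = 5.16 mmol/kg

α₁ = 1 / (1 + [H⁺]/K1 + K2/[H⁺]) = 1 / (1 + 10^-1.08 + 10^-1.81)
   = 1 / (1 + 0.083176 + 0.015488) = 1/1.0987 = 0.9102
[HCO3⁻] = α₁ × DIC = 0.9102 × 5.67 = 5.16 mmol/kg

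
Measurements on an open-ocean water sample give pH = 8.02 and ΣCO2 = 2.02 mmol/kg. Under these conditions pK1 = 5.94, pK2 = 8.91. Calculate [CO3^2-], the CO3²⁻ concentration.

α₂ = 1 / (1 + [H⁺]/K2 + [H⁺]²/(K1K2)) = 1 / (1 + 10^+0.89 + 10^-1.19)
   = 1 / (1 + 7.7625 + 0.064565) = 1/8.8270 = 0.1133
[CO3²⁻] = α₂ × DIC = 0.1133 × 2.02 = 0.229 mmol/kg

[CO3²⁻] = 0.229 mmol/kg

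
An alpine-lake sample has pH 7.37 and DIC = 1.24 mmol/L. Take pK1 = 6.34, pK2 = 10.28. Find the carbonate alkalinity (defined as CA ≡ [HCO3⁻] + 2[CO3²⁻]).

CA = 1.14 mmol/L

CA = [HCO3⁻] + 2[CO3²⁻] = (α₁ + 2α₂)·DIC
At pH 7.37: [H⁺]/K1 = 10^-1.03 = 0.093325, K2/[H⁺] = 10^-2.91 = 0.0012303
α₁ = 1/(1 + 0.093325 + 0.0012303) = 1/1.0946 = 0.9136; α₂ = α₁·K2/[H⁺] = 0.001124
α₁ + 2α₂ = 0.9159
CA = 0.9159 × 1.24 = 1.14 mmol/L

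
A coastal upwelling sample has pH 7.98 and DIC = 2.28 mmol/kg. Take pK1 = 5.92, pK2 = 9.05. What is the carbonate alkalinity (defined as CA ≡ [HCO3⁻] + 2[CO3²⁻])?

CA = 2.44 mmol/kg

CA = [HCO3⁻] + 2[CO3²⁻] = (α₁ + 2α₂)·DIC
At pH 7.98: [H⁺]/K1 = 10^-2.06 = 0.0087096, K2/[H⁺] = 10^-1.07 = 0.085114
α₁ = 1/(1 + 0.0087096 + 0.085114) = 1/1.0938 = 0.9142; α₂ = α₁·K2/[H⁺] = 0.07781
α₁ + 2α₂ = 1.0699
CA = 1.0699 × 2.28 = 2.44 mmol/kg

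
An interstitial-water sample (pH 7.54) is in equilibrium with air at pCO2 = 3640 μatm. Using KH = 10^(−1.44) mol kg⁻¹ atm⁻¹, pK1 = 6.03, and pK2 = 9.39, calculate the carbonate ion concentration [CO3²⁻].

[CO3²⁻] = 0.0604 mmol/kg

[CO2*] = KH · pCO2 = 10^(−1.44) × 3640×10^-6 = 1.322×10^-4 mol/kg
α₀ = 1/(1 + K1/[H⁺] + K1K2/[H⁺]²) = 1/(1 + 10^+1.51 + 10^-0.34) = 0.02957
DIC = [CO2*]/α₀ = 1.322×10^-4 / 0.02957 = 4.469 mmol/kg
[CO3²⁻] = α₂·DIC; α₂ = 0.01352, so [CO3²⁻] = 0.01352 × 4.469 = 0.0604 mmol/kg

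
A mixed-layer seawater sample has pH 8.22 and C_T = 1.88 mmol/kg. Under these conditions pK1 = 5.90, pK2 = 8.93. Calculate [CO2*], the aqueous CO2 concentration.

[CO2*] = 7.50 μmol/kg

α₀ = 1 / (1 + K1/[H⁺] + K1K2/[H⁺]²) = 1 / (1 + 10^+2.32 + 10^+1.61)
   = 1 / (1 + 208.93 + 40.738) = 1/250.67 = 0.003989
[CO2*] = α₀ × DIC = 0.003989 × 1.88 = 0.00750 mmol/kg = 7.50 μmol/kg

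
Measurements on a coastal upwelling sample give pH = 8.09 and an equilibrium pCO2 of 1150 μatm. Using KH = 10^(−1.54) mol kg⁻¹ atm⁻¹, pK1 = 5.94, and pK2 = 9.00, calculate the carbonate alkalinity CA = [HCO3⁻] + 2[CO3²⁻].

[CO2*] = KH · pCO2 = 10^(−1.54) × 1150×10^-6 = 3.317×10^-5 mol/kg
α₀ = 1/(1 + K1/[H⁺] + K1K2/[H⁺]²) = 1/(1 + 10^+2.15 + 10^+1.24) = 0.006264
DIC = [CO2*]/α₀ = 3.317×10^-5 / 0.006264 = 5.294 mmol/kg
CA = (α₁ + 2α₂)·DIC = (0.8849 + 2×0.1089) × 5.294 = 5.84 mmol/kg

CA = 5.84 mmol/kg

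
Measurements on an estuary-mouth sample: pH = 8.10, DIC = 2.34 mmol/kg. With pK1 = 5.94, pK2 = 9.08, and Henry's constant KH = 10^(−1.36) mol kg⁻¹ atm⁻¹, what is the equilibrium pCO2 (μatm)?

pCO2 = 334 μatm

α₀ = 1 / (1 + K1/[H⁺] + K1K2/[H⁺]²) = 1 / (1 + 10^+2.16 + 10^+1.18)
   = 1 / (1 + 144.54 + 15.136) = 1/160.68 = 0.006224
[CO2*] = α₀ × DIC = 0.006224 × 2.34 = 0.01456 mmol/kg = 14.56 μmol/kg
pCO2 = [CO2*]/KH = 1.456×10^-5 / 4.365×10^-2 = 334 μatm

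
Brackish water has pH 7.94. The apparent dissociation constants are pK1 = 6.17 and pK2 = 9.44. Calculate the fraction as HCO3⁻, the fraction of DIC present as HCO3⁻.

α₁ = 0.954

α₁ = 1 / (1 + [H⁺]/K1 + K2/[H⁺]) = 1 / (1 + 10^-1.77 + 10^-1.50)
   = 1 / (1 + 0.016982 + 0.031623) = 1/1.0486 = 0.9536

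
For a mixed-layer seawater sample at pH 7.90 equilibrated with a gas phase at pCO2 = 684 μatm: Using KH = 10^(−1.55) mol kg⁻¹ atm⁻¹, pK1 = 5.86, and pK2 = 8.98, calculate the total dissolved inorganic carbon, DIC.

DIC = 2.31 mmol/kg

[CO2*] = KH · pCO2 = 10^(−1.55) × 684×10^-6 = 1.928×10^-5 mol/kg
α₀ = 1/(1 + K1/[H⁺] + K1K2/[H⁺]²) = 1/(1 + 10^+2.04 + 10^+0.96) = 0.008349
DIC = [CO2*]/α₀ = 1.928×10^-5 / 0.008349 = 2.31 mmol/kg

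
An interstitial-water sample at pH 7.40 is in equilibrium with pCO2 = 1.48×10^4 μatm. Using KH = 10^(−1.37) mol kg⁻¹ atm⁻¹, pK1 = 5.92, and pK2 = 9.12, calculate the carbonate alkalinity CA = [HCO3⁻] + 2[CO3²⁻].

[CO2*] = KH · pCO2 = 10^(−1.37) × 1.48×10^4×10^-6 = 6.313×10^-4 mol/kg
α₀ = 1/(1 + K1/[H⁺] + K1K2/[H⁺]²) = 1/(1 + 10^+1.48 + 10^-0.24) = 0.03147
DIC = [CO2*]/α₀ = 6.313×10^-4 / 0.03147 = 20.06 mmol/kg
CA = (α₁ + 2α₂)·DIC = (0.9504 + 2×0.01811) × 20.06 = 19.8 mmol/kg

CA = 19.8 mmol/kg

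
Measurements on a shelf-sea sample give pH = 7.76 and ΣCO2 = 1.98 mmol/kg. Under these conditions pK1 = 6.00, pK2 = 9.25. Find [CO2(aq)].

α₀ = 1 / (1 + K1/[H⁺] + K1K2/[H⁺]²) = 1 / (1 + 10^+1.76 + 10^+0.27)
   = 1 / (1 + 57.544 + 1.8621) = 1/60.406 = 0.01655
[CO2*] = α₀ × DIC = 0.01655 × 1.98 = 0.0328 mmol/kg

[CO2*] = 0.0328 mmol/kg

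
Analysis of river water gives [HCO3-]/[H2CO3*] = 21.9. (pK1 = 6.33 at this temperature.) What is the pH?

From K1 = [H⁺][HCO3-]/[H2CO3*]:  pH = pK1 + log₁₀([HCO3-]/[H2CO3*])
log₁₀(21.9) = +1.340
pH = 6.33 + (+1.340) = 7.67

pH = 7.67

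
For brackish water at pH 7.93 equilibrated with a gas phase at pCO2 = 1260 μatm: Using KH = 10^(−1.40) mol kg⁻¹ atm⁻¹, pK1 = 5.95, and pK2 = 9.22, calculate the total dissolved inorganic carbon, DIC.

[CO2*] = KH · pCO2 = 10^(−1.40) × 1260×10^-6 = 5.016×10^-5 mol/kg
α₀ = 1/(1 + K1/[H⁺] + K1K2/[H⁺]²) = 1/(1 + 10^+1.98 + 10^+0.69) = 0.009862
DIC = [CO2*]/α₀ = 5.016×10^-5 / 0.009862 = 5.09 mmol/kg

DIC = 5.09 mmol/kg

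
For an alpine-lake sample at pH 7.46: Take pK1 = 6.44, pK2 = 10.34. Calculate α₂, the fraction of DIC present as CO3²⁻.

α₂ = 0.00120

α₂ = 1 / (1 + [H⁺]/K2 + [H⁺]²/(K1K2)) = 1 / (1 + 10^+2.88 + 10^+1.86)
   = 1 / (1 + 758.58 + 72.444) = 1/832.02 = 0.001202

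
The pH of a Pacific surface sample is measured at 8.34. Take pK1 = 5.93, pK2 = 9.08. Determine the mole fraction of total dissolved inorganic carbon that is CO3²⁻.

α₂ = 0.153

α₂ = 1 / (1 + [H⁺]/K2 + [H⁺]²/(K1K2)) = 1 / (1 + 10^+0.74 + 10^-1.67)
   = 1 / (1 + 5.4954 + 0.021380) = 1/6.5168 = 0.1534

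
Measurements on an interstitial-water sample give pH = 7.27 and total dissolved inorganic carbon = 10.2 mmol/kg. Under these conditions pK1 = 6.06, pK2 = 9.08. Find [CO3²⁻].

α₂ = 1 / (1 + [H⁺]/K2 + [H⁺]²/(K1K2)) = 1 / (1 + 10^+1.81 + 10^+0.60)
   = 1 / (1 + 64.565 + 3.9811) = 1/69.546 = 0.01438
[CO3²⁻] = α₂ × DIC = 0.01438 × 10.2 = 0.147 mmol/kg

[CO3²⁻] = 0.147 mmol/kg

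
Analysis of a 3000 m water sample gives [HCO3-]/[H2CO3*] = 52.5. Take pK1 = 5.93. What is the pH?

pH = 7.65

From K1 = [H⁺][HCO3-]/[H2CO3*]:  pH = pK1 + log₁₀([HCO3-]/[H2CO3*])
log₁₀(52.5) = +1.720
pH = 5.93 + (+1.720) = 7.65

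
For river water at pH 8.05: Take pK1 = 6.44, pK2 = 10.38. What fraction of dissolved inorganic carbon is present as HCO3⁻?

α₁ = 1 / (1 + [H⁺]/K1 + K2/[H⁺]) = 1 / (1 + 10^-1.61 + 10^-2.33)
   = 1 / (1 + 0.024547 + 0.0046774) = 1/1.0292 = 0.9716

α₁ = 0.972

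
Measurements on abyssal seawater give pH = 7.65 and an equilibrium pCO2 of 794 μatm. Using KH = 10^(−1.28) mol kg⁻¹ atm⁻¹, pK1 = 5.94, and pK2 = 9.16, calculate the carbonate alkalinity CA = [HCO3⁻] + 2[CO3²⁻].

[CO2*] = KH · pCO2 = 10^(−1.28) × 794×10^-6 = 4.167×10^-5 mol/kg
α₀ = 1/(1 + K1/[H⁺] + K1K2/[H⁺]²) = 1/(1 + 10^+1.71 + 10^+0.20) = 0.01856
DIC = [CO2*]/α₀ = 4.167×10^-5 / 0.01856 = 2.245 mmol/kg
CA = (α₁ + 2α₂)·DIC = (0.9520 + 2×0.02942) × 2.245 = 2.27 mmol/kg

CA = 2.27 mmol/kg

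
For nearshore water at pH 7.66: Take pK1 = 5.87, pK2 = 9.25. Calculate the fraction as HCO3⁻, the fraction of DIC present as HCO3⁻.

α₁ = 1 / (1 + [H⁺]/K1 + K2/[H⁺]) = 1 / (1 + 10^-1.79 + 10^-1.59)
   = 1 / (1 + 0.016218 + 0.025704) = 1/1.0419 = 0.9598

α₁ = 0.960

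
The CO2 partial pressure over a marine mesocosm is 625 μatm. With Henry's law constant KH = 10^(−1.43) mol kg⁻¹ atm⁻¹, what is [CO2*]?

[CO2*] = 23.2 μmol/kg

KH = 10^(−1.43) = 3.715×10^-2 mol kg⁻¹ atm⁻¹
[CO2*] = KH · pCO2 = 3.715×10^-2 × 625×10^-6 atm = 2.32×10^-5 mol/kg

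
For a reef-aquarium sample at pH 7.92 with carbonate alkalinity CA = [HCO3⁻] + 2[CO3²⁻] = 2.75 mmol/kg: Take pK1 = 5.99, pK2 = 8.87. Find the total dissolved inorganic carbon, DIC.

CA = [HCO3⁻] + 2[CO3²⁻] = (α₁ + 2α₂)·DIC
At pH 7.92: [H⁺]/K1 = 10^-1.93 = 0.011749, K2/[H⁺] = 10^-0.95 = 0.11220
α₁ = 1/(1 + 0.011749 + 0.11220) = 1/1.1240 = 0.8897; α₂ = α₁·K2/[H⁺] = 0.09983
α₁ + 2α₂ = 1.0894
DIC = CA / (α₁ + 2α₂) = 2.75 / 1.0894 = 2.52 mmol/kg

DIC = 2.52 mmol/kg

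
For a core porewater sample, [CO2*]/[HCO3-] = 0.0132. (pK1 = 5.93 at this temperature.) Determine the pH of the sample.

pH = 7.81

From K1 = [H⁺][HCO3-]/[CO2*]:  pH = pK1 − log₁₀([CO2*]/[HCO3-])
log₁₀(0.0132) = -1.879
pH = 5.93 − (-1.879) = 7.81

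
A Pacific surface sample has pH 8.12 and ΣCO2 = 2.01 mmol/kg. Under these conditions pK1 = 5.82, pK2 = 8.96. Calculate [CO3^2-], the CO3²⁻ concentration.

α₂ = 1 / (1 + [H⁺]/K2 + [H⁺]²/(K1K2)) = 1 / (1 + 10^+0.84 + 10^-1.46)
   = 1 / (1 + 6.9183 + 0.034674) = 1/7.9530 = 0.1257
[CO3²⁻] = α₂ × DIC = 0.1257 × 2.01 = 0.253 mmol/kg

[CO3²⁻] = 0.253 mmol/kg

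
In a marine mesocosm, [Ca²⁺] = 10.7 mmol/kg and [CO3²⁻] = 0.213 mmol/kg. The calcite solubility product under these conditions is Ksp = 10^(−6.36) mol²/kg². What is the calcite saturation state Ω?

Ω = 5.22

Ksp = 10^(−6.36) = 4.365×10^-7
Ω = [Ca²⁺][CO3²⁻]/Ksp = (10.7×10^-3)(0.213×10^-3) / 4.365×10^-7 = 5.22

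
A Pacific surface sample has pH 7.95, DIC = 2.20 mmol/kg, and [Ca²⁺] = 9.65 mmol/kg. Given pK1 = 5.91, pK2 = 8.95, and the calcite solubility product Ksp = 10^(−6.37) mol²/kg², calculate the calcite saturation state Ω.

α₂ = 1 / (1 + [H⁺]/K2 + [H⁺]²/(K1K2)) = 1 / (1 + 10^+1.00 + 10^-1.04)
   = 1 / (1 + 10.000 + 0.091201) = 1/11.091 = 0.09016
[CO3²⁻] = α₂ × DIC = 0.09016 × 2.20 = 0.1984 mmol/kg
Ksp = 10^(−6.37) = 4.266×10^-7
Ω = [Ca²⁺][CO3²⁻]/Ksp = (9.65×10^-3)(1.984×10^-4) / 4.266×10^-7 = 4.49

Ω = 4.49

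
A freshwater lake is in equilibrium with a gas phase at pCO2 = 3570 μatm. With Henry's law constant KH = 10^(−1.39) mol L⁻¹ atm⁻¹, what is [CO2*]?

KH = 10^(−1.39) = 4.074×10^-2 mol L⁻¹ atm⁻¹
[CO2*] = KH · pCO2 = 4.074×10^-2 × 3570×10^-6 atm = 1.45×10^-4 mol/L

[CO2*] = 145 μmol/L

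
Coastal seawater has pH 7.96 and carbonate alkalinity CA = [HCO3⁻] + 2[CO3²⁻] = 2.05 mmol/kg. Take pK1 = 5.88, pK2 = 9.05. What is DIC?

DIC = 1.92 mmol/kg

CA = [HCO3⁻] + 2[CO3²⁻] = (α₁ + 2α₂)·DIC
At pH 7.96: [H⁺]/K1 = 10^-2.08 = 0.0083176, K2/[H⁺] = 10^-1.09 = 0.081283
α₁ = 1/(1 + 0.0083176 + 0.081283) = 1/1.0896 = 0.9178; α₂ = α₁·K2/[H⁺] = 0.07460
α₁ + 2α₂ = 1.0670
DIC = CA / (α₁ + 2α₂) = 2.05 / 1.0670 = 1.92 mmol/kg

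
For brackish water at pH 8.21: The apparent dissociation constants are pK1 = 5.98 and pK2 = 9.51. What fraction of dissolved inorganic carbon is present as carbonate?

α₂ = 1 / (1 + [H⁺]/K2 + [H⁺]²/(K1K2)) = 1 / (1 + 10^+1.30 + 10^-0.93)
   = 1 / (1 + 19.953 + 0.11749) = 1/21.070 = 0.04746

α₂ = 0.0475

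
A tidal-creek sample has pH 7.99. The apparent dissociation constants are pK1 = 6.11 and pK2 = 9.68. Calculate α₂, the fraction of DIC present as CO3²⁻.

α₂ = 0.0198

α₂ = 1 / (1 + [H⁺]/K2 + [H⁺]²/(K1K2)) = 1 / (1 + 10^+1.69 + 10^-0.19)
   = 1 / (1 + 48.978 + 0.64565) = 1/50.624 = 0.01975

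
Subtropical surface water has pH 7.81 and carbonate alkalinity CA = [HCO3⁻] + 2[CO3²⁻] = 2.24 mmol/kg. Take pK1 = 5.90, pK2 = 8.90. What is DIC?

DIC = 2.11 mmol/kg

CA = [HCO3⁻] + 2[CO3²⁻] = (α₁ + 2α₂)·DIC
At pH 7.81: [H⁺]/K1 = 10^-1.91 = 0.012303, K2/[H⁺] = 10^-1.09 = 0.081283
α₁ = 1/(1 + 0.012303 + 0.081283) = 1/1.0936 = 0.9144; α₂ = α₁·K2/[H⁺] = 0.07433
α₁ + 2α₂ = 1.0631
DIC = CA / (α₁ + 2α₂) = 2.24 / 1.0631 = 2.11 mmol/kg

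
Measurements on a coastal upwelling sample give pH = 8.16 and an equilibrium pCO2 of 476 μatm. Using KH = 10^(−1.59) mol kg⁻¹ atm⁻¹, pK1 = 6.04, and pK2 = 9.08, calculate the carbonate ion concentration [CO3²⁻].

[CO3²⁻] = 0.194 mmol/kg

[CO2*] = KH · pCO2 = 10^(−1.59) × 476×10^-6 = 1.224×10^-5 mol/kg
α₀ = 1/(1 + K1/[H⁺] + K1K2/[H⁺]²) = 1/(1 + 10^+2.12 + 10^+1.20) = 0.006726
DIC = [CO2*]/α₀ = 1.224×10^-5 / 0.006726 = 1.819 mmol/kg
[CO3²⁻] = α₂·DIC; α₂ = 0.1066, so [CO3²⁻] = 0.1066 × 1.819 = 0.194 mmol/kg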